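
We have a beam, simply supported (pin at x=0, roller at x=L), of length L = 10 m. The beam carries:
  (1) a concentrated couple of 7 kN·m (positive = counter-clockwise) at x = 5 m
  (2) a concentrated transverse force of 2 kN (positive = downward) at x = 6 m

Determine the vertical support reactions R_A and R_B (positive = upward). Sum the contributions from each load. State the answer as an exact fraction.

Load 1 — applied couple M₀=7 kN·m at a=5 m (b=L-a=5):
  R_A = M₀/L = 7/10 kN
  R_B = -M₀/L = -7/10 kN
Load 2 — point force P=2 kN at a=6 m (b=L-a=4):
  R_A = Pb/L = 2·4/10 = 4/5 kN
  R_B = Pa/L = 2·6/10 = 6/5 kN
Superposition: R_A = 3/2 kN, R_B = 1/2 kN

R_A = 3/2 kN, R_B = 1/2 kN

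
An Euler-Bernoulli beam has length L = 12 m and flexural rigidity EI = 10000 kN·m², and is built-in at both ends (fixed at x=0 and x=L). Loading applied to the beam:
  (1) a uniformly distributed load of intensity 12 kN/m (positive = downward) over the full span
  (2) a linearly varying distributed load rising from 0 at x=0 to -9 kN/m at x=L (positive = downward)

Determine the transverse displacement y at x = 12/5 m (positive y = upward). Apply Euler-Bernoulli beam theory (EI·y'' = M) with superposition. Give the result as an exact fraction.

y(12/5) = -173664/9765625 m

Load 1 — uniform load w=12 kN/m over full span:
  y_1 = -wx²(L-x)²/(24EI) = -12·(12/5)²·(12-(12/5))²/(24·10000) = -10368/390625 m
Load 2 — triangular load w₀=-9 kN/m (0→w₀ over full span):
  y_2 = -w₀x²(L-x)²(x+2L)/(120LEI) = -(-9)·(12/5)²·(12-(12/5))²·((12/5)+2·12)/(120·12·10000) = 85536/9765625 m
Superposition: y = Σ y_i = -173664/9765625 m ≈ -0.017783 m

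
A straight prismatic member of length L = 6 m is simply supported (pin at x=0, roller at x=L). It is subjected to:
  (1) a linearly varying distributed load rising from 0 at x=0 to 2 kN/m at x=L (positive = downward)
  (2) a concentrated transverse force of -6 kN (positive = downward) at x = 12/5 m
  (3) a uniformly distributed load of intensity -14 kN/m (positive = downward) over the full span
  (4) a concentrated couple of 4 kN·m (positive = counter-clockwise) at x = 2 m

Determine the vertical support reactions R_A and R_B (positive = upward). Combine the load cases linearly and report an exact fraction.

R_A = -644/15 kN, R_B = -616/15 kN

Load 1 — triangular load w₀=2 kN/m (0→w₀ over full span):
  R_A = w₀L/6 = 2·6/6 = 2 kN
  R_B = w₀L/3 = 2·6/3 = 4 kN
Load 2 — point force P=-6 kN at a=12/5 m (b=L-a=18/5):
  R_A = Pb/L = (-6)·(18/5)/6 = -18/5 kN
  R_B = Pa/L = (-6)·(12/5)/6 = -12/5 kN
Load 3 — uniform load w=-14 kN/m over full span:
  R_A = wL/2 = (-14)·6/2 = -42 kN
  R_B = wL/2 = (-14)·6/2 = -42 kN
Load 4 — applied couple M₀=4 kN·m at a=2 m (b=L-a=4):
  R_A = M₀/L = 4/6 = 2/3 kN
  R_B = -M₀/L = -4/6 = -2/3 kN
Superposition: R_A = -644/15 kN, R_B = -616/15 kN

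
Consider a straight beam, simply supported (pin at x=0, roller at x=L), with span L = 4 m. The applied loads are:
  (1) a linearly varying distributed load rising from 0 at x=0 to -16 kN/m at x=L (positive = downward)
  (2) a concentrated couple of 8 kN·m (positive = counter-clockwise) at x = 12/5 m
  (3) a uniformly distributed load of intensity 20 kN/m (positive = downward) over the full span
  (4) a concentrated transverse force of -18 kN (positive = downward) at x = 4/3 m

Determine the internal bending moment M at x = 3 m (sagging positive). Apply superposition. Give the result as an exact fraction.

Load 1 — triangular load w₀=-16 kN/m (0→w₀ over full span):
  M_1 = w₀Lx/6 - w₀x³/(6L) = (-16)·4·3/6 - (-16)·3³/(6·4) = -14 kN·m
Load 2 — applied couple M₀=8 kN·m at a=12/5 m (b=L-a=8/5):
  M_2 = M₀x/L - M₀  [x>a] = 8·3/4 - 8 = -2 kN·m
Load 3 — uniform load w=20 kN/m over full span:
  M_3 = wx(L-x)/2 = 20·3·(4-3)/2 = 30 kN·m
Load 4 — point force P=-18 kN at a=4/3 m (b=L-a=8/3):
  M_4 = Pa(L-x)/L  [x>a] = (-18)·(4/3)·(4-3)/4 = -6 kN·m
Superposition: M = Σ M_i = 8 kN·m ≈ 8.000000 kN·m

M(3) = 8 kN·m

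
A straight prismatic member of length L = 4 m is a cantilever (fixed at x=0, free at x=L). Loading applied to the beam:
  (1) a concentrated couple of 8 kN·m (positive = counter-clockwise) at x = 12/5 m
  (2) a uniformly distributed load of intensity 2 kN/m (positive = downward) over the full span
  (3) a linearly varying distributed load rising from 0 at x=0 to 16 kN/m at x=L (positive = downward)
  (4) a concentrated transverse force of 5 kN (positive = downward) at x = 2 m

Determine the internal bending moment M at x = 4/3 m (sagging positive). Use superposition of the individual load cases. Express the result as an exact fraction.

Load 1 — applied couple M₀=8 kN·m at a=12/5 m (b=L-a=8/5):
  M_1 = M₀  [x≤a] = 8 = 8 kN·m
Load 2 — uniform load w=2 kN/m over full span:
  M_2 = -w(L-x)²/2 = -2·(4-(4/3))²/2 = -64/9 kN·m
Load 3 — triangular load w₀=16 kN/m (0→w₀ over full span):
  M_3 = w₀Lx/2 - w₀L²/3 - w₀x³/(6L) = 16·4·(4/3)/2 - 16·4²/3 - 16·(4/3)³/(6·4) = -3584/81 kN·m
Load 4 — point force P=5 kN at a=2 m (b=L-a=2):
  M_4 = -P(a-x)  [x≤a] = -5·(2-(4/3)) = -10/3 kN·m
Superposition: M = Σ M_i = -3782/81 kN·m ≈ -46.691358 kN·m

M(4/3) = -3782/81 kN·m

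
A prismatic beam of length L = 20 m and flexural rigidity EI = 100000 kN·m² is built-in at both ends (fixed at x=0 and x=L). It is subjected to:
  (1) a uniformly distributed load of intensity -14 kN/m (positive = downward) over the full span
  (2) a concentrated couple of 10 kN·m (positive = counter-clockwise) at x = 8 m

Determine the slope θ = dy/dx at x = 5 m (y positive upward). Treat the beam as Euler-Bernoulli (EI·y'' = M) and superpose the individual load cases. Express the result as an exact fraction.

θ(5) = 439/50000 rad

Load 1 — uniform load w=-14 kN/m over full span:
  θ_1 = -wx(L-x)(L-2x)/(12EI) = -(-14)·5·(20-5)·(20-2·5)/(12·100000) = 7/800 rad
Load 2 — applied couple M₀=10 kN·m at a=8 m (b=L-a=12):
  θ_2 = (R_Ax²/2 - M_Ax)/EI  [x≤a] with R_A=18/25, M_A=6/5 = ((18/25)·5²/2 - (6/5)·5)/100000 = 3/100000 rad
Superposition: θ = Σ θ_i = 439/50000 rad ≈ 0.008780 rad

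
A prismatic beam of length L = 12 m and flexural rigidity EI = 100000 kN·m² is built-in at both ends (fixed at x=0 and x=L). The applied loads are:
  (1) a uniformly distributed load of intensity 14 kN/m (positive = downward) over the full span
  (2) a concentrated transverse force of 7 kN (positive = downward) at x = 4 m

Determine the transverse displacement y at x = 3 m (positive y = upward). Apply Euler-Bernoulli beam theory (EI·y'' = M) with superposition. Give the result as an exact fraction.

y(3) = -1099/240000 m

Load 1 — uniform load w=14 kN/m over full span:
  y_1 = -wx²(L-x)²/(24EI) = -14·3²·(12-3)²/(24·100000) = -1701/400000 m
Load 2 — point force P=7 kN at a=4 m (b=L-a=8):
  y_2 = -Pb²x²(3aL-(3a+b)x)/(6L³EI)  [x≤a] = -7·8²·3²·(3·4·12-(3·4+8)·3)/(6·12³·100000) = -49/150000 m
Superposition: y = Σ y_i = -1099/240000 m ≈ -0.004579 m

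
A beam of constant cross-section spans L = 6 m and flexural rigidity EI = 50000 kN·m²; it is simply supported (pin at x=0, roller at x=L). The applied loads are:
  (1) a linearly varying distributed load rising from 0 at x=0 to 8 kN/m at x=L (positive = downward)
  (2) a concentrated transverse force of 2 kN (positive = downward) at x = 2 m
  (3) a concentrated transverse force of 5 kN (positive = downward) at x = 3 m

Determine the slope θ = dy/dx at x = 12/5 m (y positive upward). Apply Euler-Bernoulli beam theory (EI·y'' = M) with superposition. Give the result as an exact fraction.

Load 1 — triangular load w₀=8 kN/m (0→w₀ over full span):
  θ_1 = -w₀(7L⁴-30L²x²+15x⁴)/(360LEI) = -8·(7·6⁴-30·6²·(12/5)²+15·(12/5)⁴)/(360·6·50000) = -969/3906250 rad
Load 2 — point force P=2 kN at a=2 m (b=L-a=4):
  θ_2 = -Pa(2L²-6Lx+3x²+a²)/(6LEI)  [x>a] = -2·2·(2·6²-6·6·(12/5)+3·(12/5)²+2²)/(6·6·50000) = -43/2812500 rad
Load 3 — point force P=5 kN at a=3 m (b=L-a=3):
  θ_3 = -Pb(L²-b²-3x²)/(6LEI)  [x≤a] = -5·3·(6²-3²-3·(12/5)²)/(6·6·50000) = -81/1000000 rad
Superposition: θ = Σ θ_i = -387397/1125000000 rad ≈ -0.000344 rad

θ(12/5) = -387397/1125000000 rad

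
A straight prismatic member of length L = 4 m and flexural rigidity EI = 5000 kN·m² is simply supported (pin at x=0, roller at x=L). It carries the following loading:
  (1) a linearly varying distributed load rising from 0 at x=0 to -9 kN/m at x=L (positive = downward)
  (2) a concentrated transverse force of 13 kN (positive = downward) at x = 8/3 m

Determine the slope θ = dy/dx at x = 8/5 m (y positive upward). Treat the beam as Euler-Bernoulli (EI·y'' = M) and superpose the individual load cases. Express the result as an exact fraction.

θ(8/5) = -3737/31640625 rad

Load 1 — triangular load w₀=-9 kN/m (0→w₀ over full span):
  θ_1 = -w₀(7L⁴-30L²x²+15x⁴)/(360LEI) = -(-9)·(7·4⁴-30·4²·(8/5)²+15·(8/5)⁴)/(360·4·5000) = 323/390625 rad
Load 2 — point force P=13 kN at a=8/3 m (b=L-a=4/3):
  θ_2 = -Pb(L²-b²-3x²)/(6LEI)  [x≤a] = -13·(4/3)·(4²-(4/3)²-3·(8/5)²)/(6·4·5000) = -1196/1265625 rad
Superposition: θ = Σ θ_i = -3737/31640625 rad ≈ -0.000118 rad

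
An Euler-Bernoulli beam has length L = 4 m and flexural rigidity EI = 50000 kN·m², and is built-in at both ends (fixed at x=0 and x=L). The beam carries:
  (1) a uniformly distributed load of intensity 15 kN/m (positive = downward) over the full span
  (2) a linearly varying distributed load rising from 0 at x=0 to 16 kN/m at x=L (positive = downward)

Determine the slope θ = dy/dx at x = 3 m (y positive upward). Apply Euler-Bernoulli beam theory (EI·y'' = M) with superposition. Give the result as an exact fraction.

Load 1 — uniform load w=15 kN/m over full span:
  θ_1 = -wx(L-x)(L-2x)/(12EI) = -15·3·(4-3)·(4-2·3)/(12·50000) = 3/20000 rad
Load 2 — triangular load w₀=16 kN/m (0→w₀ over full span):
  θ_2 = -w₀(2x(L-x)(L-2x)(x+2L)+x²(L-x)²)/(120LEI) = -16·(2·3·(4-3)·(4-2·3)·(3+2·4)+3²·(4-3)²)/(120·4·50000) = 41/500000 rad
Superposition: θ = Σ θ_i = 29/125000 rad ≈ 0.000232 rad

θ(3) = 29/125000 rad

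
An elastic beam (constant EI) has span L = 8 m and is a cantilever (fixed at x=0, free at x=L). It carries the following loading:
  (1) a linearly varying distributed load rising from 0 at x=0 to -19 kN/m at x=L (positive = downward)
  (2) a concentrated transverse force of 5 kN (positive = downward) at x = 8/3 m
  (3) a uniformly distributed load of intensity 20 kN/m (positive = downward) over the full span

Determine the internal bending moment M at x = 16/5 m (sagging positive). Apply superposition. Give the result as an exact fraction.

M(16/5) = -6912/125 kN·m

Load 1 — triangular load w₀=-19 kN/m (0→w₀ over full span):
  M_1 = w₀Lx/2 - w₀L²/3 - w₀x³/(6L) = (-19)·8·(16/5)/2 - (-19)·8²/3 - (-19)·(16/5)³/(6·8) = 21888/125 kN·m
Load 2 — point force P=5 kN at a=8/3 m (b=L-a=16/3):
  M_2 = 0  [x>a] = 0 kN·m
Load 3 — uniform load w=20 kN/m over full span:
  M_3 = -w(L-x)²/2 = -20·(8-(16/5))²/2 = -1152/5 kN·m
Superposition: M = Σ M_i = -6912/125 kN·m ≈ -55.296000 kN·m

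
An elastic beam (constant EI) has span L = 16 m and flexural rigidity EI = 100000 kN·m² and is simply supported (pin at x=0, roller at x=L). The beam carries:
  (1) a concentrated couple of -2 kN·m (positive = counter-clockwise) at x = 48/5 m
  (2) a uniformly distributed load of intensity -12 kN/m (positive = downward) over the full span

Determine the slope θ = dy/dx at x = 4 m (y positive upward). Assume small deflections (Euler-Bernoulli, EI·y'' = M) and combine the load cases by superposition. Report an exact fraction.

θ(4) = 105733/7500000 rad

Load 1 — applied couple M₀=-2 kN·m at a=48/5 m (b=L-a=32/5):
  θ_1 = (M₀x²/(2L)+C₁)/EI  [x≤a] with C₁=M₀(3b²-L²)/(6L)=208/75 = ((-2)·4²/(2·16)+(208/75))/100000 = 133/7500000 rad
Load 2 — uniform load w=-12 kN/m over full span:
  θ_2 = -w(L³-6Lx²+4x³)/(24EI) = -(-12)·(16³-6·16·4²+4·4³)/(24·100000) = 44/3125 rad
Superposition: θ = Σ θ_i = 105733/7500000 rad ≈ 0.014098 rad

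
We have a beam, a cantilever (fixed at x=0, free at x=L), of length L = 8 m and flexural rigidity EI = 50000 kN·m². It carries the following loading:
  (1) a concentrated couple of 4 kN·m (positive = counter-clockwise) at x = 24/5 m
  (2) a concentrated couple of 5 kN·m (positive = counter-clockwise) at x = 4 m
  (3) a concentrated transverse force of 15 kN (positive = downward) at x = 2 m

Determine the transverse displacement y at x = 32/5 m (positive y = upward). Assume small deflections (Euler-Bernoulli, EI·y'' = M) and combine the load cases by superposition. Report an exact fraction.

Load 1 — applied couple M₀=4 kN·m at a=24/5 m (b=L-a=16/5):
  y_1 = M₀a(2x-a)/(2EI)  [x>a] = 4·(24/5)·(2·(32/5)-(24/5))/(2·50000) = 24/15625 m
Load 2 — applied couple M₀=5 kN·m at a=4 m (b=L-a=4):
  y_2 = M₀a(2x-a)/(2EI)  [x>a] = 5·4·(2·(32/5)-4)/(2·50000) = 11/6250 m
Load 3 — point force P=15 kN at a=2 m (b=L-a=6):
  y_3 = -Pa²(3x-a)/(6EI)  [x>a] = -15·2²·(3·(32/5)-2)/(6·50000) = -43/12500 m
Superposition: y = Σ y_i = -9/62500 m ≈ -0.000144 m

y(32/5) = -9/62500 m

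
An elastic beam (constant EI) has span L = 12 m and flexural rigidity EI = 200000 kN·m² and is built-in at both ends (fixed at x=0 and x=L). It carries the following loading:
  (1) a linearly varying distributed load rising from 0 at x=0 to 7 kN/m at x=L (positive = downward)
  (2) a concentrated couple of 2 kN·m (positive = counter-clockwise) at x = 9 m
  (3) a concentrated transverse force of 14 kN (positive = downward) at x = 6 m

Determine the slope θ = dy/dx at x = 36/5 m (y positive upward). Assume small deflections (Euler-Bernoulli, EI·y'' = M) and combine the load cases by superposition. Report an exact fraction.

Load 1 — triangular load w₀=7 kN/m (0→w₀ over full span):
  θ_1 = -w₀(2x(L-x)(L-2x)(x+2L)+x²(L-x)²)/(120LEI) = -7·(2·(36/5)·(12-(36/5))·(12-2·(36/5))·((36/5)+2·12)+(36/5)²·(12-(36/5))²)/(120·12·200000) = 189/1953125 rad
Load 2 — applied couple M₀=2 kN·m at a=9 m (b=L-a=3):
  θ_2 = (R_Ax²/2 - M_Ax)/EI  [x≤a] with R_A=3/16, M_A=5/8 = ((3/16)·(36/5)²/2 - (5/8)·(36/5))/200000 = 9/5000000 rad
Load 3 — point force P=14 kN at a=6 m (b=L-a=6):
  θ_3 = Pa²(L-x)(2bL-(3b+a)(L-x))/(2L³EI)  [x>a] = 14·6²·(12-(36/5))·(2·6·12-(3·6+6)·(12-(36/5)))/(2·12³·200000) = 63/625000 rad
Superposition: θ = Σ θ_i = 24921/125000000 rad ≈ 0.000199 rad

θ(36/5) = 24921/125000000 rad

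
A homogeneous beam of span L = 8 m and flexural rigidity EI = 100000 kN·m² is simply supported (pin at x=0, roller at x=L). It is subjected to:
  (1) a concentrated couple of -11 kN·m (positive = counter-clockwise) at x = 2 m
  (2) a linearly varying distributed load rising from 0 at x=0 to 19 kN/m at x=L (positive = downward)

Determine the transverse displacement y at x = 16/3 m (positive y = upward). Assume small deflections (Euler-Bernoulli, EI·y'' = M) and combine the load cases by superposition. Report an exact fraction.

Load 1 — applied couple M₀=-11 kN·m at a=2 m (b=L-a=6):
  y_1 = (M₀x³/(6L)-M₀(x-a)²/2+C₁x)/EI  [x>a] with C₁=M₀(3b²-L²)/(6L)=-121/12 = ((-11)·(16/3)³/(6·8)-(-11)·((16/3)-2)²/2+(-121/12)·(16/3))/100000 = -1111/4050000 m
Load 2 — triangular load w₀=19 kN/m (0→w₀ over full span):
  y_2 = -w₀x(7L⁴-10L²x²+3x⁴)/(360LEI) = -19·(16/3)·(7·8⁴-10·8²·(16/3)²+3·(16/3)⁴)/(360·8·100000) = -10336/2278125 m
Superposition: y = Σ y_i = -1403/291600 m ≈ -0.004811 m

y(16/3) = -1403/291600 m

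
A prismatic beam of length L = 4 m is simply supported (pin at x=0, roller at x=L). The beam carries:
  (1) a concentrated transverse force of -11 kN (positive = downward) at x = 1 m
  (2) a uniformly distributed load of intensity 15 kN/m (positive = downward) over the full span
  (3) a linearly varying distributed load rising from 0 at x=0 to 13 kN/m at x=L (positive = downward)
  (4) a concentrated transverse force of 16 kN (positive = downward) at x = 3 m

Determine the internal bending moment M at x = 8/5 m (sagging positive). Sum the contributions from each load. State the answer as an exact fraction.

M(8/5) = 5031/125 kN·m

Load 1 — point force P=-11 kN at a=1 m (b=L-a=3):
  M_1 = Pa(L-x)/L  [x>a] = (-11)·1·(4-(8/5))/4 = -33/5 kN·m
Load 2 — uniform load w=15 kN/m over full span:
  M_2 = wx(L-x)/2 = 15·(8/5)·(4-(8/5))/2 = 144/5 kN·m
Load 3 — triangular load w₀=13 kN/m (0→w₀ over full span):
  M_3 = w₀Lx/6 - w₀x³/(6L) = 13·4·(8/5)/6 - 13·(8/5)³/(6·4) = 1456/125 kN·m
Load 4 — point force P=16 kN at a=3 m (b=L-a=1):
  M_4 = Pbx/L  [x≤a] = 16·1·(8/5)/4 = 32/5 kN·m
Superposition: M = Σ M_i = 5031/125 kN·m ≈ 40.248000 kN·m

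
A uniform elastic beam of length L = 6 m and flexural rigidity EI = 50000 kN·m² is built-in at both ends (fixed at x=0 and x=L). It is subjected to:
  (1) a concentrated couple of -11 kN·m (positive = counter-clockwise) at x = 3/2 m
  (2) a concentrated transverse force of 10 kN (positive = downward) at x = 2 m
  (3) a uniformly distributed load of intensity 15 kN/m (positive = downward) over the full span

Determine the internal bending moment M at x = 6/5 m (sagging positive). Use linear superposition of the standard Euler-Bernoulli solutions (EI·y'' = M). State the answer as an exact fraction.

M(6/5) = -507/80 kN·m

Load 1 — applied couple M₀=-11 kN·m at a=3/2 m (b=L-a=9/2):
  M_1 = R_Ax - M_A  [x≤a] with R_A=-33/16, M_A=33/16 = (-33/16)·(6/5) - (33/16) = -363/80 kN·m
Load 2 — point force P=10 kN at a=2 m (b=L-a=4):
  M_2 = Pb²(3a+b)x/L³ - Pab²/L²  [x≤a] = 10·4²·(3·2+4)·(6/5)/6³ - 10·2·4²/6² = 0 kN·m
Load 3 — uniform load w=15 kN/m over full span:
  M_3 = wLx/2 - wL²/12 - wx²/2 = 15·6·(6/5)/2 - 15·6²/12 - 15·(6/5)²/2 = -9/5 kN·m
Superposition: M = Σ M_i = -507/80 kN·m ≈ -6.337500 kN·m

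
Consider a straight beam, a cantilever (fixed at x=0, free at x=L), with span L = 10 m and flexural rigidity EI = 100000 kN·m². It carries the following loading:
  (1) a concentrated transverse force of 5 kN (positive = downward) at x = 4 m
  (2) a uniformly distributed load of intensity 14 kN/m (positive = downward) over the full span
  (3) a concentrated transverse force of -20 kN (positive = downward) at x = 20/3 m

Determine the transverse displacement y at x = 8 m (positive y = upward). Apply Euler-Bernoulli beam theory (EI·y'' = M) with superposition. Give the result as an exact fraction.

y(8) = -26683/253125 m

Load 1 — point force P=5 kN at a=4 m (b=L-a=6):
  y_1 = -Pa²(3x-a)/(6EI)  [x>a] = -5·4²·(3·8-4)/(6·100000) = -1/375 m
Load 2 — uniform load w=14 kN/m over full span:
  y_2 = -wx²(x²-4Lx+6L²)/(24EI) = -14·8²·(8²-4·10·8+6·10²)/(24·100000) = -1204/9375 m
Load 3 — point force P=-20 kN at a=20/3 m (b=L-a=10/3):
  y_3 = -Pa²(3x-a)/(6EI)  [x>a] = -(-20)·(20/3)²·(3·8-(20/3))/(6·100000) = 52/2025 m
Superposition: y = Σ y_i = -26683/253125 m ≈ -0.105414 m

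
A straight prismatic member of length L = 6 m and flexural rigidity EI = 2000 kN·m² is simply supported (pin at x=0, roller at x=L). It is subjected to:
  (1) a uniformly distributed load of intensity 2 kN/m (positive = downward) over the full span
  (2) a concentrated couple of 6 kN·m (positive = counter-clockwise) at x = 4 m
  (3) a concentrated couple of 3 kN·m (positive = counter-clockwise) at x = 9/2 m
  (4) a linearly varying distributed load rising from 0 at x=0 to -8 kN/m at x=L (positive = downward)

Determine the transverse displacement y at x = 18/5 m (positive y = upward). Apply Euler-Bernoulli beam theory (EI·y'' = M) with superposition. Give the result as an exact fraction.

Load 1 — uniform load w=2 kN/m over full span:
  y_1 = -wx(L³-2Lx²+x³)/(24EI) = -2·(18/5)·(6³-2·6·(18/5)²+(18/5)³)/(24·2000) = -2511/156250 m
Load 2 — applied couple M₀=6 kN·m at a=4 m (b=L-a=2):
  y_2 = (M₀x³/(6L)+C₁x)/EI  [x≤a] with C₁=M₀(3b²-L²)/(6L)=-4 = (6·(18/5)³/(6·6)+(-4)·(18/5))/2000 = -207/62500 m
Load 3 — applied couple M₀=3 kN·m at a=9/2 m (b=L-a=3/2):
  y_3 = (M₀x³/(6L)+C₁x)/EI  [x≤a] with C₁=M₀(3b²-L²)/(6L)=-39/16 = (3·(18/5)³/(6·6)+(-39/16)·(18/5))/2000 = -4887/2000000 m
Load 4 — triangular load w₀=-8 kN/m (0→w₀ over full span):
  y_4 = -w₀x(7L⁴-10L²x²+3x⁴)/(360LEI) = -(-8)·(18/5)·(7·6⁴-10·6²·(18/5)²+3·(18/5)⁴)/(360·6·2000) = 63936/1953125 m
Superposition: y = Σ y_i = 2727333/250000000 m ≈ 0.010909 m

y(18/5) = 2727333/250000000 m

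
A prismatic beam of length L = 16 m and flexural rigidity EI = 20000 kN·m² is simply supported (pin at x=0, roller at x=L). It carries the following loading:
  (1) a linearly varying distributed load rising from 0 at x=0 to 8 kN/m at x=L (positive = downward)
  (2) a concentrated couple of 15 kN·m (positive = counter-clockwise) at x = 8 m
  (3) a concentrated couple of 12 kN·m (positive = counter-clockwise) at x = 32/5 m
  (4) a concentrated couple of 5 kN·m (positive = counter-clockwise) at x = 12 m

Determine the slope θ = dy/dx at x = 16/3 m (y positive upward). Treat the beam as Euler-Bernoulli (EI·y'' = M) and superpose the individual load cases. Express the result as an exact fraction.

θ(16/3) = -4136261/243000000 rad

Load 1 — triangular load w₀=8 kN/m (0→w₀ over full span):
  θ_1 = -w₀(7L⁴-30L²x²+15x⁴)/(360LEI) = -8·(7·16⁴-30·16²·(16/3)²+15·(16/3)⁴)/(360·16·20000) = -13312/759375 rad
Load 2 — applied couple M₀=15 kN·m at a=8 m (b=L-a=8):
  θ_2 = (M₀x²/(2L)+C₁)/EI  [x≤a] with C₁=M₀(3b²-L²)/(6L)=-10 = (15·(16/3)²/(2·16)+(-10))/20000 = 1/6000 rad
Load 3 — applied couple M₀=12 kN·m at a=32/5 m (b=L-a=48/5):
  θ_3 = (M₀x²/(2L)+C₁)/EI  [x≤a] with C₁=M₀(3b²-L²)/(6L)=64/25 = (12·(16/3)²/(2·16)+(64/25))/20000 = 31/46875 rad
Load 4 — applied couple M₀=5 kN·m at a=12 m (b=L-a=4):
  θ_4 = (M₀x²/(2L)+C₁)/EI  [x≤a] with C₁=M₀(3b²-L²)/(6L)=-65/6 = (5·(16/3)²/(2·16)+(-65/6))/20000 = -23/72000 rad
Superposition: θ = Σ θ_i = -4136261/243000000 rad ≈ -0.017022 rad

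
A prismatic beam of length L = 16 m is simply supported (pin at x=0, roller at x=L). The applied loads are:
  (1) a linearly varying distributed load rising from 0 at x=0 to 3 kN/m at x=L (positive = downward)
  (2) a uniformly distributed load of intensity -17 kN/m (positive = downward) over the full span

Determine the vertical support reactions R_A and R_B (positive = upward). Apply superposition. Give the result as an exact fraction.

Load 1 — triangular load w₀=3 kN/m (0→w₀ over full span):
  R_A = w₀L/6 = 3·16/6 = 8 kN
  R_B = w₀L/3 = 3·16/3 = 16 kN
Load 2 — uniform load w=-17 kN/m over full span:
  R_A = wL/2 = (-17)·16/2 = -136 kN
  R_B = wL/2 = (-17)·16/2 = -136 kN
Superposition: R_A = -128 kN, R_B = -120 kN

R_A = -128 kN, R_B = -120 kN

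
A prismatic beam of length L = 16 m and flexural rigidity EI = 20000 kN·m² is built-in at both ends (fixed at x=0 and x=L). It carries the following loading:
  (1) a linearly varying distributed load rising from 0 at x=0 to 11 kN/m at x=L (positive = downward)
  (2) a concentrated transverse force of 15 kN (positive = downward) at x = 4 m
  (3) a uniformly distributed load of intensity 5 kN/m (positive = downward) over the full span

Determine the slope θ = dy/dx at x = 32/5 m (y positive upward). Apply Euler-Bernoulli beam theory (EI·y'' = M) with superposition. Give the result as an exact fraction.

Load 1 — triangular load w₀=11 kN/m (0→w₀ over full span):
  θ_1 = -w₀(2x(L-x)(L-2x)(x+2L)+x²(L-x)²)/(120LEI) = -11·(2·(32/5)·(16-(32/5))·(16-2·(32/5))·((32/5)+2·16)+(32/5)²·(16-(32/5))²)/(120·16·20000) = -2112/390625 rad
Load 2 — point force P=15 kN at a=4 m (b=L-a=12):
  θ_2 = Pa²(L-x)(2bL-(3b+a)(L-x))/(2L³EI)  [x>a] = 15·4²·(16-(32/5))·(2·12·16-(3·12+4)·(16-(32/5)))/(2·16³·20000) = 0 rad
Load 3 — uniform load w=5 kN/m over full span:
  θ_3 = -wx(L-x)(L-2x)/(12EI) = -5·(32/5)·(16-(32/5))·(16-2·(32/5))/(12·20000) = -64/15625 rad
Superposition: θ = Σ θ_i = -3712/390625 rad ≈ -0.009503 rad

θ(32/5) = -3712/390625 rad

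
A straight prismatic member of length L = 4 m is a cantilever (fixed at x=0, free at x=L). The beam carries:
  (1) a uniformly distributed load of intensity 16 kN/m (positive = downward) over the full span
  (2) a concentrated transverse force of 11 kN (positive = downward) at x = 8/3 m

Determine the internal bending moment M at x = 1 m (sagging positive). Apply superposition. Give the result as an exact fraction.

Load 1 — uniform load w=16 kN/m over full span:
  M_1 = -w(L-x)²/2 = -16·(4-1)²/2 = -72 kN·m
Load 2 — point force P=11 kN at a=8/3 m (b=L-a=4/3):
  M_2 = -P(a-x)  [x≤a] = -11·((8/3)-1) = -55/3 kN·m
Superposition: M = Σ M_i = -271/3 kN·m ≈ -90.333333 kN·m

M(1) = -271/3 kN·m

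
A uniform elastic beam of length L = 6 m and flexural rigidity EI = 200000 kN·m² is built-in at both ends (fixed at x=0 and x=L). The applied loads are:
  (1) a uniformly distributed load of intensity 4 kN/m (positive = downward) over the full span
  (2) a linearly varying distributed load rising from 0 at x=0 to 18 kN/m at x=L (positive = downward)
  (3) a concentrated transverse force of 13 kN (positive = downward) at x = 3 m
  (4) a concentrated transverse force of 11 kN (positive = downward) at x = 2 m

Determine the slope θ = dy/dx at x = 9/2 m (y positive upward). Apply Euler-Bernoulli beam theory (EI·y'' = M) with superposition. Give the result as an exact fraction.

Load 1 — uniform load w=4 kN/m over full span:
  θ_1 = -wx(L-x)(L-2x)/(12EI) = -4·(9/2)·(6-(9/2))·(6-2·(9/2))/(12·200000) = 27/800000 rad
Load 2 — triangular load w₀=18 kN/m (0→w₀ over full span):
  θ_2 = -w₀(2x(L-x)(L-2x)(x+2L)+x²(L-x)²)/(120LEI) = -18·(2·(9/2)·(6-(9/2))·(6-2·(9/2))·((9/2)+2·6)+(9/2)²·(6-(9/2))²)/(120·6·200000) = 9963/128000000 rad
Load 3 — point force P=13 kN at a=3 m (b=L-a=3):
  θ_3 = Pa²(L-x)(2bL-(3b+a)(L-x))/(2L³EI)  [x>a] = 13·3²·(6-(9/2))·(2·3·6-(3·3+3)·(6-(9/2)))/(2·6³·200000) = 117/3200000 rad
Load 4 — point force P=11 kN at a=2 m (b=L-a=4):
  θ_4 = Pa²(L-x)(2bL-(3b+a)(L-x))/(2L³EI)  [x>a] = 11·2²·(6-(9/2))·(2·4·6-(3·4+2)·(6-(9/2)))/(2·6³·200000) = 33/1600000 rad
Superposition: θ = Σ θ_i = 21603/128000000 rad ≈ 0.000169 rad

θ(9/2) = 21603/128000000 rad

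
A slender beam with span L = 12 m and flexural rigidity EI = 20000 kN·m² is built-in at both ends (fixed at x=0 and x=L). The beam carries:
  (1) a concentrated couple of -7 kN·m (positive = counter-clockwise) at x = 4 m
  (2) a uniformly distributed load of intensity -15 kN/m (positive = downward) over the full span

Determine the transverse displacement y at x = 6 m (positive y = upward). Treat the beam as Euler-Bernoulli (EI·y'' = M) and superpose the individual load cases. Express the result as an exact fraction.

Load 1 — applied couple M₀=-7 kN·m at a=4 m (b=L-a=8):
  y_1 = (R_Ax³/6 - M_Ax²/2 - M₀(x-a)²/2)/EI  [x>a] with R_A=-7/9, M_A=0 = ((-7/9)·6³/6 - 0·6²/2 - (-7)·(6-4)²/2)/20000 = -7/10000 m
Load 2 — uniform load w=-15 kN/m over full span:
  y_2 = -wx²(L-x)²/(24EI) = -(-15)·6²·(12-6)²/(24·20000) = 81/2000 m
Superposition: y = Σ y_i = 199/5000 m ≈ 0.039800 m

y(6) = 199/5000 m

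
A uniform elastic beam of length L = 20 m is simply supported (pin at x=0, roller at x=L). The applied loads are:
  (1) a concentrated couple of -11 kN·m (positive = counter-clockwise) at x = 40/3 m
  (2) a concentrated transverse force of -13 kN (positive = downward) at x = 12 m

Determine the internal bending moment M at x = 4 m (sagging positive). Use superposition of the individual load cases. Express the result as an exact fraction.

Load 1 — applied couple M₀=-11 kN·m at a=40/3 m (b=L-a=20/3):
  M_1 = M₀x/L  [x≤a] = (-11)·4/20 = -11/5 kN·m
Load 2 — point force P=-13 kN at a=12 m (b=L-a=8):
  M_2 = Pbx/L  [x≤a] = (-13)·8·4/20 = -104/5 kN·m
Superposition: M = Σ M_i = -23 kN·m ≈ -23.000000 kN·m

M(4) = -23 kN·m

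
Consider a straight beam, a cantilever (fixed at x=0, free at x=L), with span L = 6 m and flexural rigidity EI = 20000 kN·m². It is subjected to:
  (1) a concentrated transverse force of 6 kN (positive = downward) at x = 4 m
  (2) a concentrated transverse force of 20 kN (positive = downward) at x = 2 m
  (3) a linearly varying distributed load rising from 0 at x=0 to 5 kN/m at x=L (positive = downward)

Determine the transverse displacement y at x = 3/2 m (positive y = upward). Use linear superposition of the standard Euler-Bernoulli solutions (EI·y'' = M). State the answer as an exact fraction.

y(3/2) = -59643/10240000 m

Load 1 — point force P=6 kN at a=4 m (b=L-a=2):
  y_1 = -Px²(3a-x)/(6EI)  [x≤a] = -6·(3/2)²·(3·4-(3/2))/(6·20000) = -189/160000 m
Load 2 — point force P=20 kN at a=2 m (b=L-a=4):
  y_2 = -Px²(3a-x)/(6EI)  [x≤a] = -20·(3/2)²·(3·2-(3/2))/(6·20000) = -27/16000 m
Load 3 — triangular load w₀=5 kN/m (0→w₀ over full span):
  y_3 = (w₀Lx³/12-w₀L²x²/6-w₀x⁵/(120L))/EI = (5·6·(3/2)³/12-5·6²·(3/2)²/6-5·(3/2)⁵/(120·6))/20000 = -30267/10240000 m
Superposition: y = Σ y_i = -59643/10240000 m ≈ -0.005825 m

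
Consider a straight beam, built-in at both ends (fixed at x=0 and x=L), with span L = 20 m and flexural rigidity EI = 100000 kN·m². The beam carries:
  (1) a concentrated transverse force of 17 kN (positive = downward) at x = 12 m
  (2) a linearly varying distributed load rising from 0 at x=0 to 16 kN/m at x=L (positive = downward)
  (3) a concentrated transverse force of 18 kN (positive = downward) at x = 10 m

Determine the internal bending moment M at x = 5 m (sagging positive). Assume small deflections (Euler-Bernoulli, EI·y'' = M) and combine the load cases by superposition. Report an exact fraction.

M(5) = 182/25 kN·m

Load 1 — point force P=17 kN at a=12 m (b=L-a=8):
  M_1 = Pb²(3a+b)x/L³ - Pab²/L²  [x≤a] = 17·8²·(3·12+8)·5/20³ - 17·12·8²/20² = -68/25 kN·m
Load 2 — triangular load w₀=16 kN/m (0→w₀ over full span):
  M_2 = 3w₀Lx/20 - w₀L²/30 - w₀x³/(6L) = 3·16·20·5/20 - 16·20²/30 - 16·5³/(6·20) = 10 kN·m
Load 3 — point force P=18 kN at a=10 m (b=L-a=10):
  M_3 = Pb²(3a+b)x/L³ - Pab²/L²  [x≤a] = 18·10²·(3·10+10)·5/20³ - 18·10·10²/20² = 0 kN·m
Superposition: M = Σ M_i = 182/25 kN·m ≈ 7.280000 kN·m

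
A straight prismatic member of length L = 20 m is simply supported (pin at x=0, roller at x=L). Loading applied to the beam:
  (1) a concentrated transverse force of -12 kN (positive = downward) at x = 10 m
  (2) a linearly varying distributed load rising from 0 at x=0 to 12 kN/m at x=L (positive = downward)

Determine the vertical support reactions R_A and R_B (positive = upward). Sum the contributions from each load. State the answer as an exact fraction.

Load 1 — point force P=-12 kN at a=10 m (b=L-a=10):
  R_A = Pb/L = (-12)·10/20 = -6 kN
  R_B = Pa/L = (-12)·10/20 = -6 kN
Load 2 — triangular load w₀=12 kN/m (0→w₀ over full span):
  R_A = w₀L/6 = 12·20/6 = 40 kN
  R_B = w₀L/3 = 12·20/3 = 80 kN
Superposition: R_A = 34 kN, R_B = 74 kN

R_A = 34 kN, R_B = 74 kN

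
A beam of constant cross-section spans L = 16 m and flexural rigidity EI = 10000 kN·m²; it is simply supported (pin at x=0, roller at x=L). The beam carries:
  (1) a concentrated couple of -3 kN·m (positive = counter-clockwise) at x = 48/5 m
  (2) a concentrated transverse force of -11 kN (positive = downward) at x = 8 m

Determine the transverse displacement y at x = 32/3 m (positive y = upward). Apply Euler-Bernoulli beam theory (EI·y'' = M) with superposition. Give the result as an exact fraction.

Load 1 — applied couple M₀=-3 kN·m at a=48/5 m (b=L-a=32/5):
  y_1 = (M₀x³/(6L)-M₀(x-a)²/2+C₁x)/EI  [x>a] with C₁=M₀(3b²-L²)/(6L)=104/25 = ((-3)·(32/3)³/(6·16)-(-3)·((32/3)-(48/5))²/2+(104/25)·(32/3))/10000 = 344/421875 m
Load 2 — point force P=-11 kN at a=8 m (b=L-a=8):
  y_2 = -Pa(L-x)(2Lx-a²-x²)/(6LEI)  [x>a] = -(-11)·8·(16-(32/3))·(2·16·(32/3)-8²-(32/3)²)/(6·16·10000) = 4048/50625 m
Superposition: y = Σ y_i = 102232/1265625 m ≈ 0.080776 m

y(32/3) = 102232/1265625 m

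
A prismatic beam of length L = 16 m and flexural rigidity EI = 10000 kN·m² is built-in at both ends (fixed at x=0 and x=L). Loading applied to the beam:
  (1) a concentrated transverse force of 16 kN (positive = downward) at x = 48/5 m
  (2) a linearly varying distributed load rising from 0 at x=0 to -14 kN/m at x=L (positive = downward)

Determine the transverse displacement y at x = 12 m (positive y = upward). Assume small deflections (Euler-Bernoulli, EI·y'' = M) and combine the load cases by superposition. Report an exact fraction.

Load 1 — point force P=16 kN at a=48/5 m (b=L-a=32/5):
  y_1 = -Pa²(L-x)²(3bL-(3b+a)(L-x))/(6L³EI)  [x>a] = -16·(48/5)²·(16-12)²·(3·(32/5)·16-(3·(32/5)+(48/5))·(16-12))/(6·16³·10000) = -288/15625 m
Load 2 — triangular load w₀=-14 kN/m (0→w₀ over full span):
  y_2 = -w₀x²(L-x)²(x+2L)/(120LEI) = -(-14)·12²·(16-12)²·(12+2·16)/(120·16·10000) = 231/3125 m
Superposition: y = Σ y_i = 867/15625 m ≈ 0.055488 m

y(12) = 867/15625 m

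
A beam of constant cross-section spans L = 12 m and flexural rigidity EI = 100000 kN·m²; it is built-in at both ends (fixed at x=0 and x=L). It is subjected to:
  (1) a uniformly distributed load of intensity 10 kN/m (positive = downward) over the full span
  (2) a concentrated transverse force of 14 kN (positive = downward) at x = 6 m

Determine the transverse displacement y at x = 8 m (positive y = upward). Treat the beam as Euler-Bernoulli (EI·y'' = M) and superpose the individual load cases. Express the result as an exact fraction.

y(8) = -13/2500 m

Load 1 — uniform load w=10 kN/m over full span:
  y_1 = -wx²(L-x)²/(24EI) = -10·8²·(12-8)²/(24·100000) = -8/1875 m
Load 2 — point force P=14 kN at a=6 m (b=L-a=6):
  y_2 = -Pa²(L-x)²(3bL-(3b+a)(L-x))/(6L³EI)  [x>a] = -14·6²·(12-8)²·(3·6·12-(3·6+6)·(12-8))/(6·12³·100000) = -7/7500 m
Superposition: y = Σ y_i = -13/2500 m ≈ -0.005200 m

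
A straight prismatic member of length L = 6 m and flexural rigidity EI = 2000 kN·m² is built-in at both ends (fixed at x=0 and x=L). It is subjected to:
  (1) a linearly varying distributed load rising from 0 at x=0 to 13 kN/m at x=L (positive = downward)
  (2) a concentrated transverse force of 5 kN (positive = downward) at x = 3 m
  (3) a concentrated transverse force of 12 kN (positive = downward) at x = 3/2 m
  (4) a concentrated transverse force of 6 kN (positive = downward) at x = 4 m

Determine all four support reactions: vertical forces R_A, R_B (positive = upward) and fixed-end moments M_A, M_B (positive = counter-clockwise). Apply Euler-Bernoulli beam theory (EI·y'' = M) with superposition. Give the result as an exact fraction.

R_A = 9317/360 kN, M_A = 3857/120 kN·m, R_B = 13003/360 kN, M_B = -4303/120 kN·m

Load 1 — triangular load w₀=13 kN/m (0→w₀ over full span):
  R_A = 3w₀L/20 = 3·13·6/20 = 117/10 kN
  M_A = w₀L²/30 = 13·6²/30 = 78/5 kN·m
  R_B = 7w₀L/20 = 7·13·6/20 = 273/10 kN
  M_B = -w₀L²/20 = -13·6²/20 = -117/5 kN·m
Load 2 — point force P=5 kN at a=3 m (b=L-a=3):
  R_A = Pb²(3a+b)/L³ = 5·3²·(3·3+3)/6³ = 5/2 kN
  M_A = Pab²/L² = 5·3·3²/6² = 15/4 kN·m
  R_B = Pa²(a+3b)/L³ = 5·3²·(3+3·3)/6³ = 5/2 kN
  M_B = -Pa²b/L² = -5·3²·3/6² = -15/4 kN·m
Load 3 — point force P=12 kN at a=3/2 m (b=L-a=9/2):
  R_A = Pb²(3a+b)/L³ = 12·(9/2)²·(3·(3/2)+(9/2))/6³ = 81/8 kN
  M_A = Pab²/L² = 12·(3/2)·(9/2)²/6² = 81/8 kN·m
  R_B = Pa²(a+3b)/L³ = 12·(3/2)²·((3/2)+3·(9/2))/6³ = 15/8 kN
  M_B = -Pa²b/L² = -12·(3/2)²·(9/2)/6² = -27/8 kN·m
Load 4 — point force P=6 kN at a=4 m (b=L-a=2):
  R_A = Pb²(3a+b)/L³ = 6·2²·(3·4+2)/6³ = 14/9 kN
  M_A = Pab²/L² = 6·4·2²/6² = 8/3 kN·m
  R_B = Pa²(a+3b)/L³ = 6·4²·(4+3·2)/6³ = 40/9 kN
  M_B = -Pa²b/L² = -6·4²·2/6² = -16/3 kN·m
Superposition: R_A = 9317/360 kN, M_A = 3857/120 kN·m, R_B = 13003/360 kN, M_B = -4303/120 kN·m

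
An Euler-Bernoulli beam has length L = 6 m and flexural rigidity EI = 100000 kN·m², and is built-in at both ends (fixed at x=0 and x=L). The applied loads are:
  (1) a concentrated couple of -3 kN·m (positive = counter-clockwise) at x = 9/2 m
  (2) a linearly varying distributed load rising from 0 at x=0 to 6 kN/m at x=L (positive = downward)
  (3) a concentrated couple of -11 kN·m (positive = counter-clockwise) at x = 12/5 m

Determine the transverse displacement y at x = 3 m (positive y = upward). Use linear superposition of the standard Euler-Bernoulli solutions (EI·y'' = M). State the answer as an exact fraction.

y(3) = -4959/40000000 m

Load 1 — applied couple M₀=-3 kN·m at a=9/2 m (b=L-a=3/2):
  y_1 = (R_Ax³/6 - M_Ax²/2)/EI  [x≤a] with R_A=-9/16, M_A=-15/16 = ((-9/16)·3³/6 - (-15/16)·3²/2)/100000 = 27/1600000 m
Load 2 — triangular load w₀=6 kN/m (0→w₀ over full span):
  y_2 = -w₀x²(L-x)²(x+2L)/(120LEI) = -6·3²·(6-3)²·(3+2·6)/(120·6·100000) = -81/800000 m
Load 3 — applied couple M₀=-11 kN·m at a=12/5 m (b=L-a=18/5):
  y_3 = (R_Ax³/6 - M_Ax²/2 - M₀(x-a)²/2)/EI  [x>a] with R_A=-66/25, M_A=-33/25 = ((-66/25)·3³/6 - (-33/25)·3²/2 - (-11)·(3-(12/5))²/2)/100000 = -99/2500000 m
Superposition: y = Σ y_i = -4959/40000000 m ≈ -0.000124 m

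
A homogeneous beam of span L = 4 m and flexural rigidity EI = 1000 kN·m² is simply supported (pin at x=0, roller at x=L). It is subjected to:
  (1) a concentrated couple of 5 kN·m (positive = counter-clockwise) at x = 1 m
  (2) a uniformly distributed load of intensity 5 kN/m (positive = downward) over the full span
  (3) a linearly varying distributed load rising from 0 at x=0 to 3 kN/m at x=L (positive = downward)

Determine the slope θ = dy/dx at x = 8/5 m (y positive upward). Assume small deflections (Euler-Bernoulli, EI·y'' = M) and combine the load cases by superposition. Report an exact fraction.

Load 1 — applied couple M₀=5 kN·m at a=1 m (b=L-a=3):
  θ_1 = (M₀x²/(2L)-M₀(x-a)+C₁)/EI  [x>a] with C₁=M₀(3b²-L²)/(6L)=55/24 = (5·(8/5)²/(2·4)-5·((8/5)-1)+(55/24))/1000 = 107/120000 rad
Load 2 — uniform load w=5 kN/m over full span:
  θ_2 = -w(L³-6Lx²+4x³)/(24EI) = -5·(4³-6·4·(8/5)²+4·(8/5)³)/(24·1000) = -37/9375 rad
Load 3 — triangular load w₀=3 kN/m (0→w₀ over full span):
  θ_3 = -w₀(7L⁴-30L²x²+15x⁴)/(360LEI) = -3·(7·4⁴-30·4²·(8/5)²+15·(8/5)⁴)/(360·4·1000) = -323/234375 rad
Superposition: θ = Σ θ_i = -66497/15000000 rad ≈ -0.004433 rad

θ(8/5) = -66497/15000000 rad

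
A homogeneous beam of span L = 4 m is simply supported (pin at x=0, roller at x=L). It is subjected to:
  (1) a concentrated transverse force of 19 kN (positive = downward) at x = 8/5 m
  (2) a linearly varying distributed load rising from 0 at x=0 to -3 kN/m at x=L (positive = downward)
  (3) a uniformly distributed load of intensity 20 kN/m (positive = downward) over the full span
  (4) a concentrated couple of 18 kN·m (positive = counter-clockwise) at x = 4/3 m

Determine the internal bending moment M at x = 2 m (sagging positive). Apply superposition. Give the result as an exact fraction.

Load 1 — point force P=19 kN at a=8/5 m (b=L-a=12/5):
  M_1 = Pa(L-x)/L  [x>a] = 19·(8/5)·(4-2)/4 = 76/5 kN·m
Load 2 — triangular load w₀=-3 kN/m (0→w₀ over full span):
  M_2 = w₀Lx/6 - w₀x³/(6L) = (-3)·4·2/6 - (-3)·2³/(6·4) = -3 kN·m
Load 3 — uniform load w=20 kN/m over full span:
  M_3 = wx(L-x)/2 = 20·2·(4-2)/2 = 40 kN·m
Load 4 — applied couple M₀=18 kN·m at a=4/3 m (b=L-a=8/3):
  M_4 = M₀x/L - M₀  [x>a] = 18·2/4 - 18 = -9 kN·m
Superposition: M = Σ M_i = 216/5 kN·m ≈ 43.200000 kN·m

M(2) = 216/5 kN·m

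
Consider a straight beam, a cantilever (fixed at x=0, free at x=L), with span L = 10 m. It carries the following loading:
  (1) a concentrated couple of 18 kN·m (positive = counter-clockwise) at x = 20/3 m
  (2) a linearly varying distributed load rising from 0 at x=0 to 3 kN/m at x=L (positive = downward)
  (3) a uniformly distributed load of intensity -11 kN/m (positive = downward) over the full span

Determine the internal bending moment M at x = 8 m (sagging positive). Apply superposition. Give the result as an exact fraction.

M(8) = 82/5 kN·m

Load 1 — applied couple M₀=18 kN·m at a=20/3 m (b=L-a=10/3):
  M_1 = 0  [x>a] = 0 kN·m
Load 2 — triangular load w₀=3 kN/m (0→w₀ over full span):
  M_2 = w₀Lx/2 - w₀L²/3 - w₀x³/(6L) = 3·10·8/2 - 3·10²/3 - 3·8³/(6·10) = -28/5 kN·m
Load 3 — uniform load w=-11 kN/m over full span:
  M_3 = -w(L-x)²/2 = -(-11)·(10-8)²/2 = 22 kN·m
Superposition: M = Σ M_i = 82/5 kN·m ≈ 16.400000 kN·m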